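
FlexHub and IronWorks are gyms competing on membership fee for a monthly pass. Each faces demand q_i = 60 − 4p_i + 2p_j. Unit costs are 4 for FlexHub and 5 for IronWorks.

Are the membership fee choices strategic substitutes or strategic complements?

strategic complements

FlexHub's profit: π = (p_{FlexHub} − 4)(60 − 4p_{FlexHub} + 2p_{IronWorks}).
∂π/∂p_{FlexHub} = 76 − 8p_{FlexHub} + 2p_{IronWorks} = 0 ⇒ p_{FlexHub} = 9.5 + 0.25p_{IronWorks}.
The best-response slope dp_{FlexHub}/dp_{IronWorks} = 0.25 > 0: the reaction function is upward-sloping, so the choices are strategic complements.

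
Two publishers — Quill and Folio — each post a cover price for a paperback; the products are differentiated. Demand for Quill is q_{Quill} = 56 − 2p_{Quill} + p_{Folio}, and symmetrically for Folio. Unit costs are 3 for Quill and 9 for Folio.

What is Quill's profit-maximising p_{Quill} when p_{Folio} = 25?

21.75

Quill's profit: π = (p_{Quill} − 3)(56 − 2p_{Quill} + p_{Folio}).
∂π/∂p_{Quill} = 62 − 4p_{Quill} + p_{Folio} = 0 ⇒ p_{Quill} = 15.5 + 0.25p_{Folio}.
At p_{Folio} = 25: p_{Quill} = 15.5 + 0.25·25 = 21.75.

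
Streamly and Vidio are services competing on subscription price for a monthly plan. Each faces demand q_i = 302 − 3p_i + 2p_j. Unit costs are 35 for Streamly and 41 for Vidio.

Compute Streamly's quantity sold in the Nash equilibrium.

Streamly's profit: π = (p_{Streamly} − 35)(302 − 3p_{Streamly} + 2p_{Vidio}).
∂π/∂p_{Streamly} = 407 − 6p_{Streamly} + 2p_{Vidio} = 0 ⇒ p_{Streamly} = 407/6 + (1/3)p_{Vidio}.
Similarly p_{Vidio} = 425/6 + (1/3)p_{Streamly}.
Solving the two reaction functions simultaneously: (1 − (1/3)(1/3))p_{Streamly} = 407/6 + (1/3)·(425/6), so (8/9)p_{Streamly} = 823/9 and p_{Streamly} = 102.875.
Then p_{Vidio} = 425/6 + (1/3)·102.875 = 105.125.
q_{Streamly} = 302 − 3·102.875 + 2·105.125 = 203.625.

203.625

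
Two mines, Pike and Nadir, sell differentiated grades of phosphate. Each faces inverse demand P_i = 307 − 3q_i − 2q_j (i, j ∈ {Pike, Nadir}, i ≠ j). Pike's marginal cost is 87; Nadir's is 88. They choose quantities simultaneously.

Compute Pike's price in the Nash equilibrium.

Mine Pike's profit: π = q_{Pike}(307 − 3q_{Pike} − 2q_{Nadir}) − 87q_{Pike}.
∂π/∂q_{Pike} = 220 − 6q_{Pike} − 2q_{Nadir} = 0 ⇒ q_{Pike} = 110/3 − (1/3)q_{Nadir}.
Similarly q_{Nadir} = 36.5 − (1/3)q_{Pike}.
Plugging q_{Nadir} into Pike's best response: q_{Pike} = 110/3 − (1/3)(36.5 − (1/3)q_{Pike}) ⇒ (8/9)q_{Pike} = 24.5, so q_{Pike} = 27.5625.
Then q_{Nadir} = 36.5 − (1/3)·27.5625 = 27.3125.
P_{Pike} = 307 − 3·27.5625 − 2·27.3125 = 169.6875.

169.6875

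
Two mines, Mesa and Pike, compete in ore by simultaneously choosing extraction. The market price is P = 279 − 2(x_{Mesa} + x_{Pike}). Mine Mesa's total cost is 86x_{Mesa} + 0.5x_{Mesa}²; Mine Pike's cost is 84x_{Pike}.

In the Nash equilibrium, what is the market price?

Mine Mesa's profit: π = x_{Mesa}(279 − 2(x_{Mesa} + x_{Pike})) − 86x_{Mesa} − 0.5x_{Mesa}².
∂π/∂x_{Mesa} = 193 − 5x_{Mesa} − 2x_{Pike} = 0, so x_{Mesa} = 38.6 − 0.4x_{Pike}.
For Pike: ∂π/∂x_{Pike} = 195 − 4x_{Pike} − 2x_{Mesa} = 0 ⇒ x_{Pike} = 48.75 − 0.5x_{Mesa}.
Substituting the second reaction function into the first: x_{Mesa} = 38.6 − 0.4(48.75 − 0.5x_{Mesa}), which gives 0.8x_{Mesa} = 19.1 ⇒ x_{Mesa} = 23.875.
Then x_{Pike} = 48.75 − 0.5·23.875 = 36.8125.
Equilibrium price: P = 279 − 2·60.6875 = 157.625.

157.625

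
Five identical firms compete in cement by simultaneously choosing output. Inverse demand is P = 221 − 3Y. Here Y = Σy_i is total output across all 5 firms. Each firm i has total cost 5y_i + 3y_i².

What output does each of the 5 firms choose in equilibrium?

9

A representative firm's profit is π_i = y_i(221 − 3Y) − 5y_i − 3y_i², with Y = y_i + Σ_{j≠i} y_j.
First-order condition: 216 − 12y_i − 3Σ_{j≠i} y_j = 0.
Imposing symmetry (y_j = y for all j) turns Σ_{j≠i} y_j into 4y, so 216 = 24y and y = 9.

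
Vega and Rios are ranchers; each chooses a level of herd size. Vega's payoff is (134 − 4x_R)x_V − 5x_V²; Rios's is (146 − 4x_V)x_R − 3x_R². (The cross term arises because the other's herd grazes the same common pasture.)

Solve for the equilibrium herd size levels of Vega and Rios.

Expanding Vega's payoff: 134x_V − 4x_Rx_V − 5x_V².
∂π/∂x_V = 134 − 4x_R − 10x_V = 0, so x_V = 13.4 − 0.4x_R.
Likewise for Rios: x_R = 73/3 − (2/3)x_V.
Substituting the second reaction function into the first: x_V = 13.4 − 0.4(73/3 − (2/3)x_V), which gives (11/15)x_V = 11/3 ⇒ x_V = 5.
Then x_R = 73/3 − (2/3)·5 = 21.

5, 21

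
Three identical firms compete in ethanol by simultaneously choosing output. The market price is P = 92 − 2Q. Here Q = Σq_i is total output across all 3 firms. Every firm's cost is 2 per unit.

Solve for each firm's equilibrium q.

A representative firm's profit is π_i = q_i(92 − 2Q) − 2q_i, with Q = q_i + Σ_{j≠i} q_j.
First-order condition: 90 − 4q_i − 2Σ_{j≠i} q_j = 0.
With identical firms, set every q_j = q: then 90 − 4q − 4q = 0, i.e. q = 90/8 = 11.25.

11.25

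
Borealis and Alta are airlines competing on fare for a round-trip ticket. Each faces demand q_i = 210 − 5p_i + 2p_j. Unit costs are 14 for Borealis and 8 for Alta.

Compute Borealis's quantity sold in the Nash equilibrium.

Borealis's profit: π = (p_{Borealis} − 14)(210 − 5p_{Borealis} + 2p_{Alta}).
∂π/∂p_{Borealis} = 280 − 10p_{Borealis} + 2p_{Alta} = 0 ⇒ p_{Borealis} = 28 + 0.2p_{Alta}.
Similarly p_{Alta} = 25 + 0.2p_{Borealis}.
Substituting the second reaction function into the first: p_{Borealis} = 28 + 0.2(25 + 0.2p_{Borealis}), which gives 0.96p_{Borealis} = 33 ⇒ p_{Borealis} = 34.375.
Then p_{Alta} = 25 + 0.2·34.375 = 31.875.
q_{Borealis} = 210 − 5·34.375 + 2·31.875 = 101.875.

101.875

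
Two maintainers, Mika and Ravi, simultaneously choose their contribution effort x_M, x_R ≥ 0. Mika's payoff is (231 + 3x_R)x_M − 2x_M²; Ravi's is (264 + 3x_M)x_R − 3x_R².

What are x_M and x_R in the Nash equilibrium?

Expanding Mika's payoff: 231x_M + 3x_Rx_M − 2x_M².
∂π/∂x_M = 231 + 3x_R − 4x_M = 0, so x_M = 57.75 + 0.75x_R.
Likewise for Ravi: x_R = 44 + 0.5x_M.
Substituting the second reaction function into the first: x_M = 57.75 + 0.75(44 + 0.5x_M), which gives 0.625x_M = 90.75 ⇒ x_M = 145.2.
Then x_R = 44 + 0.5·145.2 = 116.6.

145.2, 116.6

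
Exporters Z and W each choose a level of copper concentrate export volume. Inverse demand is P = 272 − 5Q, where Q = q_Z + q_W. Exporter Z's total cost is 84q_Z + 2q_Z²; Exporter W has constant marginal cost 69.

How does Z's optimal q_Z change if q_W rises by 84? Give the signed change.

-30

Exporter Z's profit: π = q_Z(272 − 5(q_Z + q_W)) − 84q_Z − 2q_Z².
∂π/∂q_Z = 188 − 14q_Z − 5q_W = 0, so q_Z = 94/7 − (5/14)q_W.
The reaction-function slope is −5/14, so an 84-unit rise in q_W moves q_Z by −5/14 × 84 = −30. Z's best response falls — the actions are strategic substitutes.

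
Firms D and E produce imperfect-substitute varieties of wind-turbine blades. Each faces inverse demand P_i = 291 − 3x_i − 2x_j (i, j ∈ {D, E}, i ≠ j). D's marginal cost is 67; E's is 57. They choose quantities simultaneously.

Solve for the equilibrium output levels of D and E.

27.375, 29.875

Firm D's profit: π = x_D(291 − 3x_D − 2x_E) − 67x_D.
∂π/∂x_D = 224 − 6x_D − 2x_E = 0 ⇒ x_D = 112/3 − (1/3)x_E.
Similarly x_E = 39 − (1/3)x_D.
Substituting the second reaction function into the first: x_D = 112/3 − (1/3)(39 − (1/3)x_D), which gives (8/9)x_D = 73/3 ⇒ x_D = 27.375.
Then x_E = 39 − (1/3)·27.375 = 29.875.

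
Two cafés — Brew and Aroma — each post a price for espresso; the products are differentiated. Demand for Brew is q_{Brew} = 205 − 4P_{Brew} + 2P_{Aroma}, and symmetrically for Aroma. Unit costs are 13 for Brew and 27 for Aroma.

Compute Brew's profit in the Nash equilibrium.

Brew's profit: π = (P_{Brew} − 13)(205 − 4P_{Brew} + 2P_{Aroma}).
∂π/∂P_{Brew} = 257 − 8P_{Brew} + 2P_{Aroma} = 0 ⇒ P_{Brew} = 32.125 + 0.25P_{Aroma}.
Similarly P_{Aroma} = 39.125 + 0.25P_{Brew}.
Solving the two reaction functions simultaneously: (1 − (0.25)(0.25))P_{Brew} = 32.125 + 0.25·39.125, so 0.9375P_{Brew} = 1341/32 and P_{Brew} = 44.7.
Then P_{Aroma} = 39.125 + 0.25·44.7 = 50.3.
q_{Brew} = 205 − 4·44.7 + 2·50.3 = 126.8.
Profit = (44.7 − 13)·126.8 = 4019.56.

4019.56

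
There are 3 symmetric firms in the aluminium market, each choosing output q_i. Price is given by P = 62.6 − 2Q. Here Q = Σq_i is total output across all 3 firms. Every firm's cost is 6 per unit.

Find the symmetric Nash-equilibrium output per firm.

7.075

A representative firm's profit is π_i = q_i(62.6 − 2Q) − 6q_i, with Q = q_i + Σ_{j≠i} q_j.
First-order condition: 56.6 − 4q_i − 2Σ_{j≠i} q_j = 0.
With identical firms, set every q_j = q: then 56.6 − 4q − 4q = 0, i.e. q = 56.6/8 = 7.075.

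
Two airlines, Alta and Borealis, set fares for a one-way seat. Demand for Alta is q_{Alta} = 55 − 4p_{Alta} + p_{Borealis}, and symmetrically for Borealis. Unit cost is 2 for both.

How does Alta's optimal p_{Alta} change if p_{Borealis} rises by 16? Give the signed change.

2

Alta's profit: π = (p_{Alta} − 2)(55 − 4p_{Alta} + p_{Borealis}).
∂π/∂p_{Alta} = 63 − 8p_{Alta} + p_{Borealis} = 0 ⇒ p_{Alta} = 7.875 + 0.125p_{Borealis}.
The reaction-function slope is 0.125, so a 16-unit rise in p_{Borealis} moves p_{Alta} by 0.125 × 16 = 2. Alta's best response rises — the actions are strategic complements.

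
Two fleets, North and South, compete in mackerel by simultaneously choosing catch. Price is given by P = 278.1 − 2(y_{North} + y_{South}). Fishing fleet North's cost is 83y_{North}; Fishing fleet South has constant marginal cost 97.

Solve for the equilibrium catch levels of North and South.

Fishing fleet North's profit: π = y_{North}(278.1 − 2(y_{North} + y_{South})) − 83y_{North}.
∂π/∂y_{North} = 195.1 − 4y_{North} − 2y_{South} = 0, so y_{North} = 48.775 − 0.5y_{South}.
By the same steps for South: y_{South} = 45.275 − 0.5y_{North}.
Solving the two reaction functions simultaneously: (1 − (−0.5)(−0.5))y_{North} = 48.775 − 0.5·45.275, so 0.75y_{North} = 26.1375 and y_{North} = 34.85.
Then y_{South} = 45.275 − 0.5·34.85 = 27.85.

34.85, 27.85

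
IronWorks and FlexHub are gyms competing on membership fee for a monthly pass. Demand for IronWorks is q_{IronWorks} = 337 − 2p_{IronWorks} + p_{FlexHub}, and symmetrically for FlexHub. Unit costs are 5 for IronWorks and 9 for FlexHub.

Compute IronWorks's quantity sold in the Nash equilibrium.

IronWorks's profit: π = (p_{IronWorks} − 5)(337 − 2p_{IronWorks} + p_{FlexHub}).
∂π/∂p_{IronWorks} = 347 − 4p_{IronWorks} + p_{FlexHub} = 0 ⇒ p_{IronWorks} = 86.75 + 0.25p_{FlexHub}.
Similarly p_{FlexHub} = 88.75 + 0.25p_{IronWorks}.
Plugging p_{FlexHub} into IronWorks's best response: p_{IronWorks} = 86.75 + 0.25(88.75 + 0.25p_{IronWorks}) ⇒ 0.9375p_{IronWorks} = 108.9375, so p_{IronWorks} = 116.2.
Then p_{FlexHub} = 88.75 + 0.25·116.2 = 117.8.
q_{IronWorks} = 337 − 2·116.2 + 117.8 = 222.4.

222.4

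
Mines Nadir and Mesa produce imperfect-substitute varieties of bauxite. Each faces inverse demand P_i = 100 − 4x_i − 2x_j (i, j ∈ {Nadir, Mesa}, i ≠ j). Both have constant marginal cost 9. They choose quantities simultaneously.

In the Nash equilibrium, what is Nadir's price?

Mine Nadir's profit: π = x_{Nadir}(100 − 4x_{Nadir} − 2x_{Mesa}) − 9x_{Nadir}.
∂π/∂x_{Nadir} = 91 − 8x_{Nadir} − 2x_{Mesa} = 0 ⇒ x_{Nadir} = 11.375 − 0.25x_{Mesa}.
By symmetry x_{Mesa} = x_{Nadir}; substituting into the reaction function, 1.25x_{Nadir} = 11.375 and x_{Nadir} = 9.1.
P_{Nadir} = 100 − 4·9.1 − 2·9.1 = 45.4.

45.4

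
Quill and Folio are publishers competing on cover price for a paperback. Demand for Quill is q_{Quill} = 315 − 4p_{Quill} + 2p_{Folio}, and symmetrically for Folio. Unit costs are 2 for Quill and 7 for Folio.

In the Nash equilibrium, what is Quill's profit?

11025

Quill's profit: π = (p_{Quill} − 2)(315 − 4p_{Quill} + 2p_{Folio}).
∂π/∂p_{Quill} = 323 − 8p_{Quill} + 2p_{Folio} = 0 ⇒ p_{Quill} = 40.375 + 0.25p_{Folio}.
Similarly p_{Folio} = 42.875 + 0.25p_{Quill}.
Solving the two reaction functions simultaneously: (1 − (0.25)(0.25))p_{Quill} = 40.375 + 0.25·42.875, so 0.9375p_{Quill} = 1635/32 and p_{Quill} = 54.5.
Then p_{Folio} = 42.875 + 0.25·54.5 = 56.5.
q_{Quill} = 315 − 4·54.5 + 2·56.5 = 210.
Profit = (54.5 − 2)·210 = 11025.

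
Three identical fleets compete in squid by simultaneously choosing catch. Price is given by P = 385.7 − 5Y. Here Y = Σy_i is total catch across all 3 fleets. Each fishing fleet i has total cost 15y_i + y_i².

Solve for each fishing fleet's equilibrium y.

16.85

A representative fishing fleet's profit is π_i = y_i(385.7 − 5Y) − 15y_i − y_i², with Y = y_i + Σ_{j≠i} y_j.
First-order condition: 370.7 − 12y_i − 5Σ_{j≠i} y_j = 0.
In a symmetric equilibrium every fishing fleet chooses the same y, so Σ_{j≠i} y_j = 2y. The condition becomes 370.7 − 22y = 0, giving y = 370.7/22 = 16.85.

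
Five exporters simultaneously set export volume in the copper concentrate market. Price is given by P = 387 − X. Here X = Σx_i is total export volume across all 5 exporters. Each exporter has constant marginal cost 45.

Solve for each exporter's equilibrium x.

57

A representative exporter's profit is π_i = x_i(387 − X) − 45x_i, with X = x_i + Σ_{j≠i} x_j.
First-order condition: 342 − 2x_i − Σ_{j≠i} x_j = 0.
Imposing symmetry (x_j = x for all j) turns Σ_{j≠i} x_j into 4x, so 342 = 6x and x = 57.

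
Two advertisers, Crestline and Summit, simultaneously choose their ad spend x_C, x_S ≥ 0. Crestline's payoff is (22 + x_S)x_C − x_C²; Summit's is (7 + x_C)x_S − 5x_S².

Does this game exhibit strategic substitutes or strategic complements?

strategic complements

Expanding Crestline's payoff: 22x_C + x_Sx_C − x_C².
∂π/∂x_C = 22 + x_S − 2x_C = 0, so x_C = 11 + 0.5x_S.
The best-response slope dx_C/dx_S = 0.5 > 0: the reaction function is upward-sloping, so the choices are strategic complements.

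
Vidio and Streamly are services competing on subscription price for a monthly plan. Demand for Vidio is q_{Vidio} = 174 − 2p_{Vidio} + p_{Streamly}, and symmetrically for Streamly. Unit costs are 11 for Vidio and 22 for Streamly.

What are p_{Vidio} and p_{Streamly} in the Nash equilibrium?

Vidio's profit: π = (p_{Vidio} − 11)(174 − 2p_{Vidio} + p_{Streamly}).
∂π/∂p_{Vidio} = 196 − 4p_{Vidio} + p_{Streamly} = 0 ⇒ p_{Vidio} = 49 + 0.25p_{Streamly}.
Similarly p_{Streamly} = 54.5 + 0.25p_{Vidio}.
Solving the two reaction functions simultaneously: (1 − (0.25)(0.25))p_{Vidio} = 49 + 0.25·54.5, so 0.9375p_{Vidio} = 62.625 and p_{Vidio} = 66.8.
Then p_{Streamly} = 54.5 + 0.25·66.8 = 71.2.

66.8, 71.2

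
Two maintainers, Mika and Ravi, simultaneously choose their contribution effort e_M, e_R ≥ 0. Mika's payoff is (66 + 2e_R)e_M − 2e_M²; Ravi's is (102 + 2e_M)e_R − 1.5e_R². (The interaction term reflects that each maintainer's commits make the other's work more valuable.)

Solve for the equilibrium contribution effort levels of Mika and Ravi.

50.25, 67.5

Expanding Mika's payoff: 66e_M + 2e_Re_M − 2e_M².
∂π/∂e_M = 66 + 2e_R − 4e_M = 0, so e_M = 16.5 + 0.5e_R.
Likewise for Ravi: e_R = 34 + (2/3)e_M.
Substituting the second reaction function into the first: e_M = 16.5 + 0.5(34 + (2/3)e_M), which gives (2/3)e_M = 33.5 ⇒ e_M = 50.25.
Then e_R = 34 + (2/3)·50.25 = 67.5.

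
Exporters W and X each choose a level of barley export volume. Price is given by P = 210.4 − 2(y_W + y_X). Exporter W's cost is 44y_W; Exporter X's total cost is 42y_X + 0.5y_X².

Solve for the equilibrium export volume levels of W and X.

Exporter W's profit: π = y_W(210.4 − 2(y_W + y_X)) − 44y_W.
∂π/∂y_W = 166.4 − 4y_W − 2y_X = 0, so y_W = 41.6 − 0.5y_X.
For X: ∂π/∂y_X = 168.4 − 5y_X − 2y_W = 0 ⇒ y_X = 33.68 − 0.4y_W.
Plugging y_X into W's best response: y_W = 41.6 − 0.5(33.68 − 0.4y_W) ⇒ 0.8y_W = 24.76, so y_W = 30.95.
Then y_X = 33.68 − 0.4·30.95 = 21.3.

30.95, 21.3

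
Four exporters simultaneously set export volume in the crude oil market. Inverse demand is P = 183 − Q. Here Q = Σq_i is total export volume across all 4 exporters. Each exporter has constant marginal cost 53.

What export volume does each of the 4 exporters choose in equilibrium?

A representative exporter's profit is π_i = q_i(183 − Q) − 53q_i, with Q = q_i + Σ_{j≠i} q_j.
First-order condition: 130 − 2q_i − Σ_{j≠i} q_j = 0.
With identical exporters, set every q_j = q: then 130 − 2q − 3q = 0, i.e. q = 130/5 = 26.

26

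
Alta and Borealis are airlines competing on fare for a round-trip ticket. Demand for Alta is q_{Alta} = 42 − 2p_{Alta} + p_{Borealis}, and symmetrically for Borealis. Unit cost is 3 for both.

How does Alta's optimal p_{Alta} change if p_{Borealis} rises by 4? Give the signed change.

Alta's profit: π = (p_{Alta} − 3)(42 − 2p_{Alta} + p_{Borealis}).
∂π/∂p_{Alta} = 48 − 4p_{Alta} + p_{Borealis} = 0 ⇒ p_{Alta} = 12 + 0.25p_{Borealis}.
The reaction-function slope is 0.25, so a 4-unit rise in p_{Borealis} moves p_{Alta} by 0.25 × 4 = 1. Alta's best response rises — the actions are strategic complements.

1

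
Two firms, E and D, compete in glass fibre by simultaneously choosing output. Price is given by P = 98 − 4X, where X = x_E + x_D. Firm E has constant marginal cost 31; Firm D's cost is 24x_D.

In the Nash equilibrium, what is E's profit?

Firm E's profit: π = x_E(98 − 4(x_E + x_D)) − 31x_E.
∂π/∂x_E = 67 − 8x_E − 4x_D = 0, so x_E = 8.375 − 0.5x_D.
By the same steps for D: x_D = 9.25 − 0.5x_E.
Plugging x_D into E's best response: x_E = 8.375 − 0.5(9.25 − 0.5x_E) ⇒ 0.75x_E = 3.75, so x_E = 5.
Then x_D = 9.25 − 0.5·5 = 6.75.
Price P = 98 − 4·11.75 = 51.
E's profit: (51 − 31)·5 = 100.

100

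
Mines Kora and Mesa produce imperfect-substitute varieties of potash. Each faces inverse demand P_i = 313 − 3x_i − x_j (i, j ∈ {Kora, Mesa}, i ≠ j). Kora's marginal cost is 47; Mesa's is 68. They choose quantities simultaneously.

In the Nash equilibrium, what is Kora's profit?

4469.88

Mine Kora's profit: π = x_{Kora}(313 − 3x_{Kora} − x_{Mesa}) − 47x_{Kora}.
∂π/∂x_{Kora} = 266 − 6x_{Kora} − x_{Mesa} = 0 ⇒ x_{Kora} = 133/3 − (1/6)x_{Mesa}.
Similarly x_{Mesa} = 245/6 − (1/6)x_{Kora}.
Solving the two reaction functions simultaneously: (1 − (−1/6)(−1/6))x_{Kora} = 133/3 − (1/6)·(245/6), so (35/36)x_{Kora} = 1351/36 and x_{Kora} = 38.6.
Then x_{Mesa} = 245/6 − (1/6)·38.6 = 34.4.
P_{Kora} = 313 − 3·38.6 − 34.4 = 162.8.
Profit = (162.8 − 47)·38.6 = 4469.88.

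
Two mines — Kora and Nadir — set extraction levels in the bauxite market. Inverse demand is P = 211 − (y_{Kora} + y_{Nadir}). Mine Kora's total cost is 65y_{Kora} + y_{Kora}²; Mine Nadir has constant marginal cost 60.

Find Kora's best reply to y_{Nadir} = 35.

Mine Kora's profit: π = y_{Kora}(211 − (y_{Kora} + y_{Nadir})) − 65y_{Kora} − y_{Kora}².
∂π/∂y_{Kora} = 146 − 4y_{Kora} − y_{Nadir} = 0, so y_{Kora} = 36.5 − 0.25y_{Nadir}.
At y_{Nadir} = 35: y_{Kora} = 36.5 − 0.25·35 = 27.75.

27.75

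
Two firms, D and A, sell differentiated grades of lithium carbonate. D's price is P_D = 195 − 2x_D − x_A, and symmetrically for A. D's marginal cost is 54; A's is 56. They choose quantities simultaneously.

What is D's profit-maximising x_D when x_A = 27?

Firm D's profit: π = x_D(195 − 2x_D − x_A) − 54x_D.
∂π/∂x_D = 141 − 4x_D − x_A = 0 ⇒ x_D = 35.25 − 0.25x_A.
At x_A = 27: x_D = 35.25 − 0.25·27 = 28.5.

28.5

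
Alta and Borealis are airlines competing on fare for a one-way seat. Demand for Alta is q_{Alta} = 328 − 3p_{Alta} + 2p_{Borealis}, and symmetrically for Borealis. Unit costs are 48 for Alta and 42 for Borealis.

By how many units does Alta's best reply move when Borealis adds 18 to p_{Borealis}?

6

Alta's profit: π = (p_{Alta} − 48)(328 − 3p_{Alta} + 2p_{Borealis}).
∂π/∂p_{Alta} = 472 − 6p_{Alta} + 2p_{Borealis} = 0 ⇒ p_{Alta} = 236/3 + (1/3)p_{Borealis}.
The reaction-function slope is 1/3, so an 18-unit rise in p_{Borealis} moves p_{Alta} by 1/3 × 18 = 6. Alta's best response rises — the actions are strategic complements.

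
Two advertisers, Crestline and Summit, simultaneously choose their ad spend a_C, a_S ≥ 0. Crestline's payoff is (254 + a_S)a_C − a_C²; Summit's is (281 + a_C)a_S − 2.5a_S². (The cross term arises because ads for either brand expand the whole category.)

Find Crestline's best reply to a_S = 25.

Expanding Crestline's payoff: 254a_C + a_Sa_C − a_C².
∂π/∂a_C = 254 + a_S − 2a_C = 0, so a_C = 127 + 0.5a_S.
At a_S = 25: a_C = 127 + 0.5·25 = 139.5.

139.5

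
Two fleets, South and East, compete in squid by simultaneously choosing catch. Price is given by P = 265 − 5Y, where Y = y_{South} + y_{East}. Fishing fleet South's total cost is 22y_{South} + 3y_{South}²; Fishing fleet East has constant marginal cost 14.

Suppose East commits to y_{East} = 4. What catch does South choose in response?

Fishing fleet South's profit: π = y_{South}(265 − 5(y_{South} + y_{East})) − 22y_{South} − 3y_{South}².
∂π/∂y_{South} = 243 − 16y_{South} − 5y_{East} = 0, so y_{South} = 15.1875 − 0.3125y_{East}.
At y_{East} = 4: y_{South} = 15.1875 − 0.3125·4 = 13.9375.

13.9375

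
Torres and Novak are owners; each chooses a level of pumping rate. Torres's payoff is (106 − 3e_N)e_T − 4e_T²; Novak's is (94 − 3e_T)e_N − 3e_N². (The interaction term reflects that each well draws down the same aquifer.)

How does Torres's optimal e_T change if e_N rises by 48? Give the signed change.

-18

Expanding Torres's payoff: 106e_T − 3e_Ne_T − 4e_T².
∂π/∂e_T = 106 − 3e_N − 8e_T = 0, so e_T = 13.25 − 0.375e_N.
The reaction-function slope is −0.375, so a 48-unit rise in e_N moves e_T by −0.375 × 48 = −18. Torres's best response falls — the actions are strategic substitutes.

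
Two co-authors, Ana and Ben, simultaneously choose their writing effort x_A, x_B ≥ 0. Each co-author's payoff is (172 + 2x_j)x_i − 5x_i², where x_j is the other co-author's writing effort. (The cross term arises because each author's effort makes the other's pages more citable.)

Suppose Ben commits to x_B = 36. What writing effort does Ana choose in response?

Ana's payoff is (172 + 2x_B)x_A − 5x_A².
∂π/∂x_A = 172 + 2x_B − 10x_A = 0, so x_A = 17.2 + 0.2x_B.
At x_B = 36: x_A = 17.2 + 0.2·36 = 24.4.

24.4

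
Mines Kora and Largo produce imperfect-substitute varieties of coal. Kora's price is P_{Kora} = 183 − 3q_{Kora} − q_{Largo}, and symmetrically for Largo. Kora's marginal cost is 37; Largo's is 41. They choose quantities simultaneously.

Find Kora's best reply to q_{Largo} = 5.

23.5

Mine Kora's profit: π = q_{Kora}(183 − 3q_{Kora} − q_{Largo}) − 37q_{Kora}.
∂π/∂q_{Kora} = 146 − 6q_{Kora} − q_{Largo} = 0 ⇒ q_{Kora} = 73/3 − (1/6)q_{Largo}.
At q_{Largo} = 5: q_{Kora} = 73/3 − (1/6)·5 = 23.5.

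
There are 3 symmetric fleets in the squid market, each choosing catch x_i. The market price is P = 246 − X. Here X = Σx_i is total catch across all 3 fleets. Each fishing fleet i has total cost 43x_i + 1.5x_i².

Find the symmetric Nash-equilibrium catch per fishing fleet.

A representative fishing fleet's profit is π_i = x_i(246 − X) − 43x_i − 1.5x_i², with X = x_i + Σ_{j≠i} x_j.
First-order condition: 203 − 5x_i − Σ_{j≠i} x_j = 0.
Imposing symmetry (x_j = x for all j) turns Σ_{j≠i} x_j into 2x, so 203 = 7x and x = 29.

29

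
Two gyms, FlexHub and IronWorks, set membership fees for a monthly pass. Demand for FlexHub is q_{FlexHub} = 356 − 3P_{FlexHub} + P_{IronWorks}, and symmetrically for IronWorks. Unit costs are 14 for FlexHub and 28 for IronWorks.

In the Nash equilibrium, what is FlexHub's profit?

FlexHub's profit: π = (P_{FlexHub} − 14)(356 − 3P_{FlexHub} + P_{IronWorks}).
∂π/∂P_{FlexHub} = 398 − 6P_{FlexHub} + P_{IronWorks} = 0 ⇒ P_{FlexHub} = 199/3 + (1/6)P_{IronWorks}.
Similarly P_{IronWorks} = 220/3 + (1/6)P_{FlexHub}.
Solving the two reaction functions simultaneously: (1 − (1/6)(1/6))P_{FlexHub} = 199/3 + (1/6)·(220/3), so (35/36)P_{FlexHub} = 707/9 and P_{FlexHub} = 80.8.
Then P_{IronWorks} = 220/3 + (1/6)·80.8 = 86.8.
q_{FlexHub} = 356 − 3·80.8 + 86.8 = 200.4.
Profit = (80.8 − 14)·200.4 = 13386.72.

13386.72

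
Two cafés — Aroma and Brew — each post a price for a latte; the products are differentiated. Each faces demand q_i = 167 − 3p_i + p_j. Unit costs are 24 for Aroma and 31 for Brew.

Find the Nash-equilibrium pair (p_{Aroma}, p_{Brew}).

Aroma's profit: π = (p_{Aroma} − 24)(167 − 3p_{Aroma} + p_{Brew}).
∂π/∂p_{Aroma} = 239 − 6p_{Aroma} + p_{Brew} = 0 ⇒ p_{Aroma} = 239/6 + (1/6)p_{Brew}.
Similarly p_{Brew} = 130/3 + (1/6)p_{Aroma}.
Substituting the second reaction function into the first: p_{Aroma} = 239/6 + (1/6)(130/3 + (1/6)p_{Aroma}), which gives (35/36)p_{Aroma} = 847/18 ⇒ p_{Aroma} = 48.4.
Then p_{Brew} = 130/3 + (1/6)·48.4 = 51.4.

48.4, 51.4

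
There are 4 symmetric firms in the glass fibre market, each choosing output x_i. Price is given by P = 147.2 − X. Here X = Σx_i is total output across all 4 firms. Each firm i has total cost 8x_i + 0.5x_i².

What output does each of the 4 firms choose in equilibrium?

A representative firm's profit is π_i = x_i(147.2 − X) − 8x_i − 0.5x_i², with X = x_i + Σ_{j≠i} x_j.
First-order condition: 139.2 − 3x_i − Σ_{j≠i} x_j = 0.
In a symmetric equilibrium every firm chooses the same x, so Σ_{j≠i} x_j = 3x. The condition becomes 139.2 − 6x = 0, giving x = 139.2/6 = 23.2.

23.2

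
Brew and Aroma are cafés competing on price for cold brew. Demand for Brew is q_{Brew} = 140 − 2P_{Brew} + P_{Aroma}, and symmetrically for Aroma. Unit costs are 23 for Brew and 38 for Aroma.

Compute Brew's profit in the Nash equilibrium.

Brew's profit: π = (P_{Brew} − 23)(140 − 2P_{Brew} + P_{Aroma}).
∂π/∂P_{Brew} = 186 − 4P_{Brew} + P_{Aroma} = 0 ⇒ P_{Brew} = 46.5 + 0.25P_{Aroma}.
Similarly P_{Aroma} = 54 + 0.25P_{Brew}.
Plugging P_{Aroma} into Brew's best response: P_{Brew} = 46.5 + 0.25(54 + 0.25P_{Brew}) ⇒ 0.9375P_{Brew} = 60, so P_{Brew} = 64.
Then P_{Aroma} = 54 + 0.25·64 = 70.
q_{Brew} = 140 − 2·64 + 70 = 82.
Profit = (64 − 23)·82 = 3362.

3362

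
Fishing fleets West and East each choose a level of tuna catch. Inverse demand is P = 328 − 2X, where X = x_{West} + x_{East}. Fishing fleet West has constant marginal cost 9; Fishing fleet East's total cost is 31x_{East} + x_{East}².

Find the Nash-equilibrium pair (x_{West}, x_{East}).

66, 27.5

Fishing fleet West's profit: π = x_{West}(328 − 2(x_{West} + x_{East})) − 9x_{West}.
∂π/∂x_{West} = 319 − 4x_{West} − 2x_{East} = 0, so x_{West} = 79.75 − 0.5x_{East}.
For East: ∂π/∂x_{East} = 297 − 6x_{East} − 2x_{West} = 0 ⇒ x_{East} = 49.5 − (1/3)x_{West}.
Plugging x_{East} into West's best response: x_{West} = 79.75 − 0.5(49.5 − (1/3)x_{West}) ⇒ (5/6)x_{West} = 55, so x_{West} = 66.
Then x_{East} = 49.5 − (1/3)·66 = 27.5.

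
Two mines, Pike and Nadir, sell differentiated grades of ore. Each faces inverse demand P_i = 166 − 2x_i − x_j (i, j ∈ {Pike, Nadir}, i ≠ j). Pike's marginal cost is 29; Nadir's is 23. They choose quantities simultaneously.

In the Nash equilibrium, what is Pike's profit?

Mine Pike's profit: π = x_{Pike}(166 − 2x_{Pike} − x_{Nadir}) − 29x_{Pike}.
∂π/∂x_{Pike} = 137 − 4x_{Pike} − x_{Nadir} = 0 ⇒ x_{Pike} = 34.25 − 0.25x_{Nadir}.
Similarly x_{Nadir} = 35.75 − 0.25x_{Pike}.
Plugging x_{Nadir} into Pike's best response: x_{Pike} = 34.25 − 0.25(35.75 − 0.25x_{Pike}) ⇒ 0.9375x_{Pike} = 25.3125, so x_{Pike} = 27.
Then x_{Nadir} = 35.75 − 0.25·27 = 29.
P_{Pike} = 166 − 2·27 − 29 = 83.
Profit = (83 − 29)·27 = 1458.

1458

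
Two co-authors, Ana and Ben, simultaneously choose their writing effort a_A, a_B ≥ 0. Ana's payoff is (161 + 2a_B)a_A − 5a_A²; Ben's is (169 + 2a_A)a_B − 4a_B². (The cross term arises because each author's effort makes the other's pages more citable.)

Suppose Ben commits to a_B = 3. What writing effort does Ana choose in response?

16.7

Expanding Ana's payoff: 161a_A + 2a_Ba_A − 5a_A².
∂π/∂a_A = 161 + 2a_B − 10a_A = 0, so a_A = 16.1 + 0.2a_B.
At a_B = 3: a_A = 16.1 + 0.2·3 = 16.7.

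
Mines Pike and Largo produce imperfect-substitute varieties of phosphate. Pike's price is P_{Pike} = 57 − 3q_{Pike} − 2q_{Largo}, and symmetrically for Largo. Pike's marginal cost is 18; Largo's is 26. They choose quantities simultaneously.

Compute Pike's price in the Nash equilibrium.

34.125

Mine Pike's profit: π = q_{Pike}(57 − 3q_{Pike} − 2q_{Largo}) − 18q_{Pike}.
∂π/∂q_{Pike} = 39 − 6q_{Pike} − 2q_{Largo} = 0 ⇒ q_{Pike} = 6.5 − (1/3)q_{Largo}.
Similarly q_{Largo} = 31/6 − (1/3)q_{Pike}.
Solving the two reaction functions simultaneously: (1 − (−1/3)(−1/3))q_{Pike} = 6.5 − (1/3)·(31/6), so (8/9)q_{Pike} = 43/9 and q_{Pike} = 5.375.
Then q_{Largo} = 31/6 − (1/3)·5.375 = 3.375.
P_{Pike} = 57 − 3·5.375 − 2·3.375 = 34.125.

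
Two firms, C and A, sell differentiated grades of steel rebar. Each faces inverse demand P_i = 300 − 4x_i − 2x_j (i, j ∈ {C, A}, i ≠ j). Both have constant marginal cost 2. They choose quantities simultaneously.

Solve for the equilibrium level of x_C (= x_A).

Firm C's profit: π = x_C(300 − 4x_C − 2x_A) − 2x_C.
∂π/∂x_C = 298 − 8x_C − 2x_A = 0 ⇒ x_C = 37.25 − 0.25x_A.
By symmetry x_A = x_C; substituting into the reaction function, 1.25x_C = 37.25 and x_C = 29.8.

29.8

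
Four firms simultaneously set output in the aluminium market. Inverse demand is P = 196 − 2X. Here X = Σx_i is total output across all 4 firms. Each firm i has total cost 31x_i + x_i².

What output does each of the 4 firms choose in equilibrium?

13.75

A representative firm's profit is π_i = x_i(196 − 2X) − 31x_i − x_i², with X = x_i + Σ_{j≠i} x_j.
First-order condition: 165 − 6x_i − 2Σ_{j≠i} x_j = 0.
In a symmetric equilibrium every firm chooses the same x, so Σ_{j≠i} x_j = 3x. The condition becomes 165 − 12x = 0, giving x = 165/12 = 13.75.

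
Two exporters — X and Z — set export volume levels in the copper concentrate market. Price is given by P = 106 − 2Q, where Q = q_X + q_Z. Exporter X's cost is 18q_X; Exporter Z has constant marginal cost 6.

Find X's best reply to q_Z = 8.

18

Exporter X's profit: π = q_X(106 − 2(q_X + q_Z)) − 18q_X.
∂π/∂q_X = 88 − 4q_X − 2q_Z = 0, so q_X = 22 − 0.5q_Z.
At q_Z = 8: q_X = 22 − 0.5·8 = 18.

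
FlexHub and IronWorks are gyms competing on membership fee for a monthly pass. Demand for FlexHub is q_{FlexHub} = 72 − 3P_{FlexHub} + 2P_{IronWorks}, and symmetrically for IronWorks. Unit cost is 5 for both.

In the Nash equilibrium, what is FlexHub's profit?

841.6875

FlexHub's profit: π = (P_{FlexHub} − 5)(72 − 3P_{FlexHub} + 2P_{IronWorks}).
∂π/∂P_{FlexHub} = 87 − 6P_{FlexHub} + 2P_{IronWorks} = 0 ⇒ P_{FlexHub} = 14.5 + (1/3)P_{IronWorks}.
By symmetry P_{IronWorks} = P_{FlexHub}; substituting into the reaction function, (2/3)P_{FlexHub} = 14.5 and P_{FlexHub} = 21.75.
q_{FlexHub} = 72 − 3·21.75 + 2·21.75 = 50.25.
Profit = (21.75 − 5)·50.25 = 841.6875.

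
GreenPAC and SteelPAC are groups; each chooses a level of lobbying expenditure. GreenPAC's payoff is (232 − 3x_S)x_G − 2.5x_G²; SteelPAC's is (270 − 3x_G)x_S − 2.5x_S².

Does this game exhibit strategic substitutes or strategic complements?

strategic substitutes

Expanding GreenPAC's payoff: 232x_G − 3x_Sx_G − 2.5x_G².
∂π/∂x_G = 232 − 3x_S − 5x_G = 0, so x_G = 46.4 − 0.6x_S.
The best-response slope dx_G/dx_S = −0.6 < 0: the reaction function is downward-sloping, so the choices are strategic substitutes.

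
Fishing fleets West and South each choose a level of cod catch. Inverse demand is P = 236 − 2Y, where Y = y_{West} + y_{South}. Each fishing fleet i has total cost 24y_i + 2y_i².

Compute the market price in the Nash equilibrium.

Fishing fleet West's profit: π = y_{West}(236 − 2(y_{West} + y_{South})) − 24y_{West} − 2y_{West}².
∂π/∂y_{West} = 212 − 8y_{West} − 2y_{South} = 0, so y_{West} = 26.5 − 0.25y_{South}.
Setting y_{West} = y_{South} in the reaction function: y_{West} = 26.5 − 0.25y_{West}, so y_{West} = 26.5 / 1.25 = 21.2.
Equilibrium price: P = 236 − 2·42.4 = 151.2.

151.2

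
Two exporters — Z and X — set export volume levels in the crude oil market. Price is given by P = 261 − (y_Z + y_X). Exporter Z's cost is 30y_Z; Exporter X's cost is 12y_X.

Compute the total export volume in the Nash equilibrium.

Exporter Z's profit: π = y_Z(261 − (y_Z + y_X)) − 30y_Z.
∂π/∂y_Z = 231 − 2y_Z − y_X = 0, so y_Z = 115.5 − 0.5y_X.
By the same steps for X: y_X = 124.5 − 0.5y_Z.
Plugging y_X into Z's best response: y_Z = 115.5 − 0.5(124.5 − 0.5y_Z) ⇒ 0.75y_Z = 53.25, so y_Z = 71.
Then y_X = 124.5 − 0.5·71 = 89.
Total export volume: 71 + 89 = 160.

160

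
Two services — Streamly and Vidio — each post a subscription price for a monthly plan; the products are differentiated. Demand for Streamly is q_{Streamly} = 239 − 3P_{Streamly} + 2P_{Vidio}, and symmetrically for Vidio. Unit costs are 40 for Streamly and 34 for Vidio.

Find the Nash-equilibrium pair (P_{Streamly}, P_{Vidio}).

Streamly's profit: π = (P_{Streamly} − 40)(239 − 3P_{Streamly} + 2P_{Vidio}).
∂π/∂P_{Streamly} = 359 − 6P_{Streamly} + 2P_{Vidio} = 0 ⇒ P_{Streamly} = 359/6 + (1/3)P_{Vidio}.
Similarly P_{Vidio} = 341/6 + (1/3)P_{Streamly}.
Substituting the second reaction function into the first: P_{Streamly} = 359/6 + (1/3)(341/6 + (1/3)P_{Streamly}), which gives (8/9)P_{Streamly} = 709/9 ⇒ P_{Streamly} = 88.625.
Then P_{Vidio} = 341/6 + (1/3)·88.625 = 86.375.

88.625, 86.375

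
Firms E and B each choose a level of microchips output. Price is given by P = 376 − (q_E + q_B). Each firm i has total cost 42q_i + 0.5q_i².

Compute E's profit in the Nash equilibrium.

10458.375

Firm E's profit: π = q_E(376 − (q_E + q_B)) − 42q_E − 0.5q_E².
∂π/∂q_E = 334 − 3q_E − q_B = 0, so q_E = 334/3 − (1/3)q_B.
Setting q_E = q_B in the reaction function: q_E = 334/3 − (1/3)q_E, so q_E = (334/3) / (4/3) = 83.5.
Price P = 376 − 167 = 209.
E's profit: (209 − 42)·83.5 − 0.5(83.5)² = 10458.375.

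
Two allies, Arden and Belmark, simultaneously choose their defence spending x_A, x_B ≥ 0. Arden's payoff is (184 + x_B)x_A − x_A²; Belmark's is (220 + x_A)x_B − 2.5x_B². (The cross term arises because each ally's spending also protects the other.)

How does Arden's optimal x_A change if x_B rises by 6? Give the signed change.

Expanding Arden's payoff: 184x_A + x_Bx_A − x_A².
∂π/∂x_A = 184 + x_B − 2x_A = 0, so x_A = 92 + 0.5x_B.
The reaction-function slope is 0.5, so a 6-unit rise in x_B moves x_A by 0.5 × 6 = 3. Arden's best response rises — the actions are strategic complements.

3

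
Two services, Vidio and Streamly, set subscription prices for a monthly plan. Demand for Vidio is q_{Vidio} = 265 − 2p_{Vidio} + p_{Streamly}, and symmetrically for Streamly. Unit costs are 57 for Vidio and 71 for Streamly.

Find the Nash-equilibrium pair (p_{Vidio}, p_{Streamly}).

Vidio's profit: π = (p_{Vidio} − 57)(265 − 2p_{Vidio} + p_{Streamly}).
∂π/∂p_{Vidio} = 379 − 4p_{Vidio} + p_{Streamly} = 0 ⇒ p_{Vidio} = 94.75 + 0.25p_{Streamly}.
Similarly p_{Streamly} = 101.75 + 0.25p_{Vidio}.
Plugging p_{Streamly} into Vidio's best response: p_{Vidio} = 94.75 + 0.25(101.75 + 0.25p_{Vidio}) ⇒ 0.9375p_{Vidio} = 120.1875, so p_{Vidio} = 128.2.
Then p_{Streamly} = 101.75 + 0.25·128.2 = 133.8.

128.2, 133.8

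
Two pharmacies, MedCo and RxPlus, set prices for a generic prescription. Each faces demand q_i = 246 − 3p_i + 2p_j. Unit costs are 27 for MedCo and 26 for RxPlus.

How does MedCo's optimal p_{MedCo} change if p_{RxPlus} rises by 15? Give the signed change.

MedCo's profit: π = (p_{MedCo} − 27)(246 − 3p_{MedCo} + 2p_{RxPlus}).
∂π/∂p_{MedCo} = 327 − 6p_{MedCo} + 2p_{RxPlus} = 0 ⇒ p_{MedCo} = 54.5 + (1/3)p_{RxPlus}.
The reaction-function slope is 1/3, so a 15-unit rise in p_{RxPlus} moves p_{MedCo} by 1/3 × 15 = 5. MedCo's best response rises — the actions are strategic complements.

5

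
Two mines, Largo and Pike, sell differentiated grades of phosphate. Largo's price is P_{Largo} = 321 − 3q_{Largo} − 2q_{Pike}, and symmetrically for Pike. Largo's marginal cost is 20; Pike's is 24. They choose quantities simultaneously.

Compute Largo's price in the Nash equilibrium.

Mine Largo's profit: π = q_{Largo}(321 − 3q_{Largo} − 2q_{Pike}) − 20q_{Largo}.
∂π/∂q_{Largo} = 301 − 6q_{Largo} − 2q_{Pike} = 0 ⇒ q_{Largo} = 301/6 − (1/3)q_{Pike}.
Similarly q_{Pike} = 49.5 − (1/3)q_{Largo}.
Substituting the second reaction function into the first: q_{Largo} = 301/6 − (1/3)(49.5 − (1/3)q_{Largo}), which gives (8/9)q_{Largo} = 101/3 ⇒ q_{Largo} = 37.875.
Then q_{Pike} = 49.5 − (1/3)·37.875 = 36.875.
P_{Largo} = 321 − 3·37.875 − 2·36.875 = 133.625.

133.625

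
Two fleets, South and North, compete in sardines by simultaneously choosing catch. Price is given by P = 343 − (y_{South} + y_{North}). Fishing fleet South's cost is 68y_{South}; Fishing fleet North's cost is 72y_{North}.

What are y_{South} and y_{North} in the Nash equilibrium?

Fishing fleet South's profit: π = y_{South}(343 − (y_{South} + y_{North})) − 68y_{South}.
∂π/∂y_{South} = 275 − 2y_{South} − y_{North} = 0, so y_{South} = 137.5 − 0.5y_{North}.
By the same steps for North: y_{North} = 135.5 − 0.5y_{South}.
Solving the two reaction functions simultaneously: (1 − (−0.5)(−0.5))y_{South} = 137.5 − 0.5·135.5, so 0.75y_{South} = 69.75 and y_{South} = 93.
Then y_{North} = 135.5 − 0.5·93 = 89.

93, 89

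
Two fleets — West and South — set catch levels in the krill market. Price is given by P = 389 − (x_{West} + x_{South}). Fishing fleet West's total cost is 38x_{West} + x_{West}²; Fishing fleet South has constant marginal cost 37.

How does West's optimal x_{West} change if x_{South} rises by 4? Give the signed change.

-1

Fishing fleet West's profit: π = x_{West}(389 − (x_{West} + x_{South})) − 38x_{West} − x_{West}².
∂π/∂x_{West} = 351 − 4x_{West} − x_{South} = 0, so x_{West} = 87.75 − 0.25x_{South}.
The reaction-function slope is −0.25, so a 4-unit rise in x_{South} moves x_{West} by −0.25 × 4 = −1. West's best response falls — the actions are strategic substitutes.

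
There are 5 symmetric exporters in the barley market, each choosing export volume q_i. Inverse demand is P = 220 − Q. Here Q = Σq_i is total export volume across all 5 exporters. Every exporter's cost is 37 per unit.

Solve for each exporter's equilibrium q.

30.5

A representative exporter's profit is π_i = q_i(220 − Q) − 37q_i, with Q = q_i + Σ_{j≠i} q_j.
First-order condition: 183 − 2q_i − Σ_{j≠i} q_j = 0.
In a symmetric equilibrium every exporter chooses the same q, so Σ_{j≠i} q_j = 4q. The condition becomes 183 − 6q = 0, giving q = 183/6 = 30.5.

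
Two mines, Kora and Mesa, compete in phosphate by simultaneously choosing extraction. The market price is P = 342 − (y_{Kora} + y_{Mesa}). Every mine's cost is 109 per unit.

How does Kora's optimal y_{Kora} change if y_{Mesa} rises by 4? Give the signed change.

Mine Kora's profit: π = y_{Kora}(342 − (y_{Kora} + y_{Mesa})) − 109y_{Kora}.
∂π/∂y_{Kora} = 233 − 2y_{Kora} − y_{Mesa} = 0, so y_{Kora} = 116.5 − 0.5y_{Mesa}.
The reaction-function slope is −0.5, so a 4-unit rise in y_{Mesa} moves y_{Kora} by −0.5 × 4 = −2. Kora's best response falls — the actions are strategic substitutes.

-2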